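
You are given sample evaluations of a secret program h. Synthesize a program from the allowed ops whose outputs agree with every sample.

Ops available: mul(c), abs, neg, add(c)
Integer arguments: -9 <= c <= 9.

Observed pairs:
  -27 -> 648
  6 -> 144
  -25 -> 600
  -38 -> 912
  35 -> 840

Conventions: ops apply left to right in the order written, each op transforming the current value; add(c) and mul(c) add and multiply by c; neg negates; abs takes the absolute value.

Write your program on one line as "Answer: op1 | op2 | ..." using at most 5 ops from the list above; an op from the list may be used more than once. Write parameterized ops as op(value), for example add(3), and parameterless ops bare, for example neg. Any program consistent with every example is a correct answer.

abs | mul(-8) | abs | mul(3)

Check, running the answer program on each example:
  -27 -> 27 -> -216 -> 216 -> 648
  6 -> 6 -> -48 -> 48 -> 144
  -25 -> 25 -> -200 -> 200 -> 600
  -38 -> 38 -> -304 -> 304 -> 912
  35 -> 35 -> -280 -> 280 -> 840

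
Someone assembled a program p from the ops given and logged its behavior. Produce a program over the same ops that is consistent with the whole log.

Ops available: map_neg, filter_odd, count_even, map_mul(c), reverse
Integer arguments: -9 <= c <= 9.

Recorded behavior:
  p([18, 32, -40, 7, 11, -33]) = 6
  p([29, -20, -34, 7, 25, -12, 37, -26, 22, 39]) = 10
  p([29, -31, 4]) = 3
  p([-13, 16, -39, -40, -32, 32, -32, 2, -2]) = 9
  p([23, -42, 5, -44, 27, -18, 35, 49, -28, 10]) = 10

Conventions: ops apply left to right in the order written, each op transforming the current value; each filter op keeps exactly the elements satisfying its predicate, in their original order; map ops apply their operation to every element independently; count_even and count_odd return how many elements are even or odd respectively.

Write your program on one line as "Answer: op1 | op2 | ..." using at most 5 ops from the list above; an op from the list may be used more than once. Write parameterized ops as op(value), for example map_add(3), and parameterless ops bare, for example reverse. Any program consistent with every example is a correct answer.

reverse | map_mul(6) | map_neg | map_mul(2) | count_even

Check, running the answer program on each example:
  [18, 32, -40, 7, 11, -33] -> [-33, 11, 7, -40, 32, 18] -> [-198, 66, 42, -240, 192, 108] -> [198, -66, -42, 240, -192, -108] -> [396, -132, -84, 480, -384, -216] -> 6
  [29, -20, -34, 7, 25, -12, 37, -26, 22, 39] -> [39, 22, -26, 37, -12, 25, 7, -34, -20, 29] -> [234, 132, -156, 222, -72, 150, 42, -204, -120, 174] -> [-234, -132, 156, -222, 72, -150, -42, 204, 120, -174] -> [-468, -264, 312, -444, 144, -300, -84, 408, 240, -348] -> 10
  [29, -31, 4] -> [4, -31, 29] -> [24, -186, 174] -> [-24, 186, -174] -> [-48, 372, -348] -> 3
  [-13, 16, -39, -40, -32, 32, -32, 2, -2] -> [-2, 2, -32, 32, -32, -40, -39, 16, -13] -> [-12, 12, -192, 192, -192, -240, -234, 96, -78] -> [12, -12, 192, -192, 192, 240, 234, -96, 78] -> [24, -24, 384, -384, 384, 480, 468, -192, 156] -> 9
  [23, -42, 5, -44, 27, -18, 35, 49, -28, 10] -> [10, -28, 49, 35, -18, 27, -44, 5, -42, 23] -> [60, -168, 294, 210, -108, 162, -264, 30, -252, 138] -> [-60, 168, -294, -210, 108, -162, 264, -30, 252, -138] -> [-120, 336, -588, -420, 216, -324, 528, -60, 504, -276] -> 10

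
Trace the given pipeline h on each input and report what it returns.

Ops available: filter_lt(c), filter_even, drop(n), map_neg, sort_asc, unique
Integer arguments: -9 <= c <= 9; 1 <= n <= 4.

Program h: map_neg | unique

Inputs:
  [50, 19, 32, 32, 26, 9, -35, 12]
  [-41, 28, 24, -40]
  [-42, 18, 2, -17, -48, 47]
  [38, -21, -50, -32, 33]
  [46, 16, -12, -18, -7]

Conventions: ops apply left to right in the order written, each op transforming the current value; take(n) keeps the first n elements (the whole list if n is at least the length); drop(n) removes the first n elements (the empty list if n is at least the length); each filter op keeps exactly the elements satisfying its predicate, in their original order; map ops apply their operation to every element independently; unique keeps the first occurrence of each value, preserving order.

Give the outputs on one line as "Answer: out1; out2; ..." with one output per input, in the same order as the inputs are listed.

Execution, op by op:
  [50, 19, 32, 32, 26, 9, -35, 12] -> [-50, -19, -32, -32, -26, -9, 35, -12] -> [-50, -19, -32, -26, -9, 35, -12]
  [-41, 28, 24, -40] -> [41, -28, -24, 40] -> [41, -28, -24, 40]
  [-42, 18, 2, -17, -48, 47] -> [42, -18, -2, 17, 48, -47] -> [42, -18, -2, 17, 48, -47]
  [38, -21, -50, -32, 33] -> [-38, 21, 50, 32, -33] -> [-38, 21, 50, 32, -33]
  [46, 16, -12, -18, -7] -> [-46, -16, 12, 18, 7] -> [-46, -16, 12, 18, 7]

[-50, -19, -32, -26, -9, 35, -12]; [41, -28, -24, 40]; [42, -18, -2, 17, 48, -47]; [-38, 21, 50, 32, -33]; [-46, -16, 12, 18, 7]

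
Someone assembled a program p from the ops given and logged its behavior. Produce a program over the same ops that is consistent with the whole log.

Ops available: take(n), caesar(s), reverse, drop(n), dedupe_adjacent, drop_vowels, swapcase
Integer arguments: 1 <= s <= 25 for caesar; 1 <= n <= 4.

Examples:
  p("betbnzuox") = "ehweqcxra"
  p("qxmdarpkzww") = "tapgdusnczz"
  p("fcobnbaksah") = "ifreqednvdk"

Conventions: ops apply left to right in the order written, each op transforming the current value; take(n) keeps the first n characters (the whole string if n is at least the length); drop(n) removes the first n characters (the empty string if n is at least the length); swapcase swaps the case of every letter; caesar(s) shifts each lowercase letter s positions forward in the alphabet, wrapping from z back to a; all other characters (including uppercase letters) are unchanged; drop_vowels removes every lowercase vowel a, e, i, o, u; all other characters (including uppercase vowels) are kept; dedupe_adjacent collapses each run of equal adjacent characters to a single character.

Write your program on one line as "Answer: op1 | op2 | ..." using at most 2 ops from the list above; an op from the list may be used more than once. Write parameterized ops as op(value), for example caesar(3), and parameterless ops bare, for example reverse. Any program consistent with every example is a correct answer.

caesar(7) | caesar(22)

Check, running the answer program on each example:
  "betbnzuox" -> "ilaiugbve" -> "ehweqcxra"
  "qxmdarpkzww" -> "xetkhywrgdd" -> "tapgdusnczz"
  "fcobnbaksah" -> "mjviuihrzho" -> "ifreqednvdk"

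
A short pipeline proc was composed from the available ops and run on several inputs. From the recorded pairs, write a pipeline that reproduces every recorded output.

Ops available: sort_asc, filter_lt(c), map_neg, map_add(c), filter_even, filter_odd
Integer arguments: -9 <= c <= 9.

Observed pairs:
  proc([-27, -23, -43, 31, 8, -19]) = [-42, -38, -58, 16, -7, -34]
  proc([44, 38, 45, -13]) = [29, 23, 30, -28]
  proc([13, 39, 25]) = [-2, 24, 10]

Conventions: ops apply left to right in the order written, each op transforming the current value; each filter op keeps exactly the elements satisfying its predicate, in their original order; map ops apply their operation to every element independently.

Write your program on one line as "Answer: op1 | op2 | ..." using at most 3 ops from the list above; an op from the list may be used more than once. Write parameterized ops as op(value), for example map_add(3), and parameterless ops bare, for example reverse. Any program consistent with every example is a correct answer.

map_add(-6) | map_add(-9)

Check, running the answer program on each example:
  [-27, -23, -43, 31, 8, -19] -> [-33, -29, -49, 25, 2, -25] -> [-42, -38, -58, 16, -7, -34]
  [44, 38, 45, -13] -> [38, 32, 39, -19] -> [29, 23, 30, -28]
  [13, 39, 25] -> [7, 33, 19] -> [-2, 24, 10]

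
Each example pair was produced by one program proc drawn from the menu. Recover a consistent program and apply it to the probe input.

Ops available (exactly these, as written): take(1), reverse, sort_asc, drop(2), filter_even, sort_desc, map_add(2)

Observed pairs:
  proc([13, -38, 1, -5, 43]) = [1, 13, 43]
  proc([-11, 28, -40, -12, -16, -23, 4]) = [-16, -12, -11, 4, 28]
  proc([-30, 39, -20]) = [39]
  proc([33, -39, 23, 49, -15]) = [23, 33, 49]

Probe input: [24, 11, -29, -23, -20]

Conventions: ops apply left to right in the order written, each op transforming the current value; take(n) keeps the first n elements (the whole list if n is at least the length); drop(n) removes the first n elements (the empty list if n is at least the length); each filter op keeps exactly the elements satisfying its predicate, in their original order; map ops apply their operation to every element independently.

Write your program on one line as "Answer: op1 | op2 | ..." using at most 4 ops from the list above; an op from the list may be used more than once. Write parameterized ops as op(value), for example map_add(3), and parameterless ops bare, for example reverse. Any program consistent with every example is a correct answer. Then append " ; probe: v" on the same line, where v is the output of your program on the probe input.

reverse | sort_asc | drop(2) ; probe: [-20, 11, 24]

Check, running the answer program on each example:
  [13, -38, 1, -5, 43] -> [43, -5, 1, -38, 13] -> [-38, -5, 1, 13, 43] -> [1, 13, 43]
  [-11, 28, -40, -12, -16, -23, 4] -> [4, -23, -16, -12, -40, 28, -11] -> [-40, -23, -16, -12, -11, 4, 28] -> [-16, -12, -11, 4, 28]
  [-30, 39, -20] -> [-20, 39, -30] -> [-30, -20, 39] -> [39]
  [33, -39, 23, 49, -15] -> [-15, 49, 23, -39, 33] -> [-39, -15, 23, 33, 49] -> [23, 33, 49]
  probe: [24, 11, -29, -23, -20] -> [-20, -23, -29, 11, 24] -> [-29, -23, -20, 11, 24] -> [-20, 11, 24]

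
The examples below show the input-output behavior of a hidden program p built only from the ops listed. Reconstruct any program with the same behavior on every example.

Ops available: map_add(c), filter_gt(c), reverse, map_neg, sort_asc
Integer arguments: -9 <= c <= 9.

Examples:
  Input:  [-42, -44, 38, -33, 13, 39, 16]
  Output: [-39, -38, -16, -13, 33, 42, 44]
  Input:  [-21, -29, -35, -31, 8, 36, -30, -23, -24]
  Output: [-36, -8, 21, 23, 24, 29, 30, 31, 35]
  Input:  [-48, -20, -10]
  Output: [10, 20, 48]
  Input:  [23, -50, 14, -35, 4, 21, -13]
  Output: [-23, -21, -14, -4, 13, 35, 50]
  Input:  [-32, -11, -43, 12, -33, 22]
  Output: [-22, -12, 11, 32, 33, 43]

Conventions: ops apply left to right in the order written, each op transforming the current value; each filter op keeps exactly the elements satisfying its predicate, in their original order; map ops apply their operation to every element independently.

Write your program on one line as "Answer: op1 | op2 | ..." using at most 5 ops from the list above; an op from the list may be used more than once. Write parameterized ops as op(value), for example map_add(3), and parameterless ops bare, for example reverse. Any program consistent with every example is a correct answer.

reverse | map_neg | reverse | sort_asc

Check, running the answer program on each example:
  [-42, -44, 38, -33, 13, 39, 16] -> [16, 39, 13, -33, 38, -44, -42] -> [-16, -39, -13, 33, -38, 44, 42] -> [42, 44, -38, 33, -13, -39, -16] -> [-39, -38, -16, -13, 33, 42, 44]
  [-21, -29, -35, -31, 8, 36, -30, -23, -24] -> [-24, -23, -30, 36, 8, -31, -35, -29, -21] -> [24, 23, 30, -36, -8, 31, 35, 29, 21] -> [21, 29, 35, 31, -8, -36, 30, 23, 24] -> [-36, -8, 21, 23, 24, 29, 30, 31, 35]
  [-48, -20, -10] -> [-10, -20, -48] -> [10, 20, 48] -> [48, 20, 10] -> [10, 20, 48]
  [23, -50, 14, -35, 4, 21, -13] -> [-13, 21, 4, -35, 14, -50, 23] -> [13, -21, -4, 35, -14, 50, -23] -> [-23, 50, -14, 35, -4, -21, 13] -> [-23, -21, -14, -4, 13, 35, 50]
  [-32, -11, -43, 12, -33, 22] -> [22, -33, 12, -43, -11, -32] -> [-22, 33, -12, 43, 11, 32] -> [32, 11, 43, -12, 33, -22] -> [-22, -12, 11, 32, 33, 43]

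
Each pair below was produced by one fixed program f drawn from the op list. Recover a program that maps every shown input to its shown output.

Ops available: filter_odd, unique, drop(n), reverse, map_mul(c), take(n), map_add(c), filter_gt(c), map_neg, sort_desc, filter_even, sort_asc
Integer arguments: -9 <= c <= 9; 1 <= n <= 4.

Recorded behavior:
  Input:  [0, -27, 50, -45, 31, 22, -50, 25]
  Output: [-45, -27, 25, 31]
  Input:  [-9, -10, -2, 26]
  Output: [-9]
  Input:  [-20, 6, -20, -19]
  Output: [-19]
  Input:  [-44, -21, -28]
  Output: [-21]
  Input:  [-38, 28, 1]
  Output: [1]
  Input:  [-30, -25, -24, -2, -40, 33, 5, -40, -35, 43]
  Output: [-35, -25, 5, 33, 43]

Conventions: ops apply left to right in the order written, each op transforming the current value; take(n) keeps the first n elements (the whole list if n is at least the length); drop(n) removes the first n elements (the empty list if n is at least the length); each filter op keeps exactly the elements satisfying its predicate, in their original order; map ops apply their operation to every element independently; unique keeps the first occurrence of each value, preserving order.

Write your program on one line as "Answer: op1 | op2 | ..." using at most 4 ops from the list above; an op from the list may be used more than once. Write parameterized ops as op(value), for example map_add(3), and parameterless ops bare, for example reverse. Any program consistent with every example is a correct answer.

sort_desc | filter_odd | sort_asc

Check, running the answer program on each example:
  [0, -27, 50, -45, 31, 22, -50, 25] -> [50, 31, 25, 22, 0, -27, -45, -50] -> [31, 25, -27, -45] -> [-45, -27, 25, 31]
  [-9, -10, -2, 26] -> [26, -2, -9, -10] -> [-9] -> [-9]
  [-20, 6, -20, -19] -> [6, -19, -20, -20] -> [-19] -> [-19]
  [-44, -21, -28] -> [-21, -28, -44] -> [-21] -> [-21]
  [-38, 28, 1] -> [28, 1, -38] -> [1] -> [1]
  [-30, -25, -24, -2, -40, 33, 5, -40, -35, 43] -> [43, 33, 5, -2, -24, -25, -30, -35, -40, -40] -> [43, 33, 5, -25, -35] -> [-35, -25, 5, 33, 43]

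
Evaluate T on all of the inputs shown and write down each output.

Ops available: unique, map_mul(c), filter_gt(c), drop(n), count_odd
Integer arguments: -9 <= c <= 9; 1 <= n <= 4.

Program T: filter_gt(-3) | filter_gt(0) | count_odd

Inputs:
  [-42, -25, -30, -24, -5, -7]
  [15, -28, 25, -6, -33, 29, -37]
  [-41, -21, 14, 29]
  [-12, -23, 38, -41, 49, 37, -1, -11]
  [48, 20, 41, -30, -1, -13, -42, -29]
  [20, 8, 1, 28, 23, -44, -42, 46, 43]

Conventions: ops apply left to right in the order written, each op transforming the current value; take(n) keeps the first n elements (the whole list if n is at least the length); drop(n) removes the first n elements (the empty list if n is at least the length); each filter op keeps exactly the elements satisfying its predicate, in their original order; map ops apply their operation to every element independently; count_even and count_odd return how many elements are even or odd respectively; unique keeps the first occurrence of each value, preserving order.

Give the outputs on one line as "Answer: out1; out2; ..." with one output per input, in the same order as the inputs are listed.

Execution, op by op:
  [-42, -25, -30, -24, -5, -7] -> [] -> [] -> 0
  [15, -28, 25, -6, -33, 29, -37] -> [15, 25, 29] -> [15, 25, 29] -> 3
  [-41, -21, 14, 29] -> [14, 29] -> [14, 29] -> 1
  [-12, -23, 38, -41, 49, 37, -1, -11] -> [38, 49, 37, -1] -> [38, 49, 37] -> 2
  [48, 20, 41, -30, -1, -13, -42, -29] -> [48, 20, 41, -1] -> [48, 20, 41] -> 1
  [20, 8, 1, 28, 23, -44, -42, 46, 43] -> [20, 8, 1, 28, 23, 46, 43] -> [20, 8, 1, 28, 23, 46, 43] -> 3

0; 3; 1; 2; 1; 3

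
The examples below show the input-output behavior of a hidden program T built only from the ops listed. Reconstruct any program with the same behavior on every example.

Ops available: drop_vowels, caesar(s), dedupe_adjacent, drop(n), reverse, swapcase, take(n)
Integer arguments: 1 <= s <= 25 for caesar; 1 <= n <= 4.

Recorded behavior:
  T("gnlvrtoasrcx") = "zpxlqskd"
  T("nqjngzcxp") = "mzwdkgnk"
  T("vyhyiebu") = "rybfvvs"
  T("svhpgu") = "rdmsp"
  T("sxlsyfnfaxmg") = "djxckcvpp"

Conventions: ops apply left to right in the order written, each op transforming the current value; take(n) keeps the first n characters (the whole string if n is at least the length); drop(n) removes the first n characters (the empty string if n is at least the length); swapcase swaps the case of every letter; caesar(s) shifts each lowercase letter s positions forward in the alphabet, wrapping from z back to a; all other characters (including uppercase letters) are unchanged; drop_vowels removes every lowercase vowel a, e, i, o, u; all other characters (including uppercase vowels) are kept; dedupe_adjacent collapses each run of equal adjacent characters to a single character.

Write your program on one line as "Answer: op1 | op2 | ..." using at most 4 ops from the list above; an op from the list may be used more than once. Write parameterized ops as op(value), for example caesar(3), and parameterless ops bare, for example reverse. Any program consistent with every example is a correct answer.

caesar(23) | reverse | drop_vowels

Check, running the answer program on each example:
  "gnlvrtoasrcx" -> "dkisoqlxpozu" -> "uzopxlqosikd" -> "zpxlqskd"
  "nqjngzcxp" -> "kngkdwzum" -> "muzwdkgnk" -> "mzwdkgnk"
  "vyhyiebu" -> "svevfbyr" -> "rybfvevs" -> "rybfvvs"
  "svhpgu" -> "psemdr" -> "rdmesp" -> "rdmsp"
  "sxlsyfnfaxmg" -> "puipvckcxujd" -> "djuxckcvpiup" -> "djxckcvpp"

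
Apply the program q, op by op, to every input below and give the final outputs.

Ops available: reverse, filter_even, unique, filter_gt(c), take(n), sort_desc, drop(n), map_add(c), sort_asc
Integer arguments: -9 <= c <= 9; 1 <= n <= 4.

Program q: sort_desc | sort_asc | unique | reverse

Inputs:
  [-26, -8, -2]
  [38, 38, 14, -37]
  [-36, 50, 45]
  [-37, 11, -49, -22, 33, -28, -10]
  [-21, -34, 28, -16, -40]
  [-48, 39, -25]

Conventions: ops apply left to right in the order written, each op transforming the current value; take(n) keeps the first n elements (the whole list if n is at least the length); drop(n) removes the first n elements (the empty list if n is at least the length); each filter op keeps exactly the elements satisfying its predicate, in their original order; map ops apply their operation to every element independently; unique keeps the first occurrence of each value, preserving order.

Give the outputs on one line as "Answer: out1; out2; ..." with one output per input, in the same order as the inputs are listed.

Execution, op by op:
  [-26, -8, -2] -> [-2, -8, -26] -> [-26, -8, -2] -> [-26, -8, -2] -> [-2, -8, -26]
  [38, 38, 14, -37] -> [38, 38, 14, -37] -> [-37, 14, 38, 38] -> [-37, 14, 38] -> [38, 14, -37]
  [-36, 50, 45] -> [50, 45, -36] -> [-36, 45, 50] -> [-36, 45, 50] -> [50, 45, -36]
  [-37, 11, -49, -22, 33, -28, -10] -> [33, 11, -10, -22, -28, -37, -49] -> [-49, -37, -28, -22, -10, 11, 33] -> [-49, -37, -28, -22, -10, 11, 33] -> [33, 11, -10, -22, -28, -37, -49]
  [-21, -34, 28, -16, -40] -> [28, -16, -21, -34, -40] -> [-40, -34, -21, -16, 28] -> [-40, -34, -21, -16, 28] -> [28, -16, -21, -34, -40]
  [-48, 39, -25] -> [39, -25, -48] -> [-48, -25, 39] -> [-48, -25, 39] -> [39, -25, -48]

[-2, -8, -26]; [38, 14, -37]; [50, 45, -36]; [33, 11, -10, -22, -28, -37, -49]; [28, -16, -21, -34, -40]; [39, -25, -48]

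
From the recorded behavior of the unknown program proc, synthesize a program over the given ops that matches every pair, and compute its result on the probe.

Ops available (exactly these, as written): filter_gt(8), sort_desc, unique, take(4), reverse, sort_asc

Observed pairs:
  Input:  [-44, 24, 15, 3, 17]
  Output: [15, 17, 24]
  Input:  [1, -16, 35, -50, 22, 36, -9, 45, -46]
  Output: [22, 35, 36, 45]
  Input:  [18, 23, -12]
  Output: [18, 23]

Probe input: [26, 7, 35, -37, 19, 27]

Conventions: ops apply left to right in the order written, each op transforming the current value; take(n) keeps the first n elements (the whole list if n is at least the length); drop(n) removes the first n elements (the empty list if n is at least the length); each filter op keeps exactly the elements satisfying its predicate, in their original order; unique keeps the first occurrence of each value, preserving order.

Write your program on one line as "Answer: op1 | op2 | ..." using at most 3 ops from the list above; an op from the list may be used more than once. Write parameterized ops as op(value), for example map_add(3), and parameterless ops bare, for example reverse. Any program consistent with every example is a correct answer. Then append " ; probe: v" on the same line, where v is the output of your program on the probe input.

filter_gt(8) | sort_asc ; probe: [19, 26, 27, 35]

Check, running the answer program on each example:
  [-44, 24, 15, 3, 17] -> [24, 15, 17] -> [15, 17, 24]
  [1, -16, 35, -50, 22, 36, -9, 45, -46] -> [35, 22, 36, 45] -> [22, 35, 36, 45]
  [18, 23, -12] -> [18, 23] -> [18, 23]
  probe: [26, 7, 35, -37, 19, 27] -> [26, 35, 19, 27] -> [19, 26, 27, 35]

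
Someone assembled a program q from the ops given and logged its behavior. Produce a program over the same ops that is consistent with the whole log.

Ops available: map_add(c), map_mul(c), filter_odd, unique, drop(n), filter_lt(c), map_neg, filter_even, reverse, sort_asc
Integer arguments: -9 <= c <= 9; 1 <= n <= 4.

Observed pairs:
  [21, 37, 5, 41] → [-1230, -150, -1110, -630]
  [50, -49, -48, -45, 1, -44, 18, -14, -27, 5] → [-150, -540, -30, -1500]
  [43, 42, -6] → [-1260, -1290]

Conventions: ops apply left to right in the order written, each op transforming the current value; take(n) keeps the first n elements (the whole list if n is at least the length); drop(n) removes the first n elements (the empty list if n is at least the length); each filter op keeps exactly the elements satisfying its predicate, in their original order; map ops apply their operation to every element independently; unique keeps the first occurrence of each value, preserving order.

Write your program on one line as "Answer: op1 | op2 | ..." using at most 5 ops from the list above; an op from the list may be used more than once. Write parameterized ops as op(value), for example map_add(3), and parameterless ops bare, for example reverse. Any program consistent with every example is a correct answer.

reverse | map_mul(6) | map_mul(-5) | filter_lt(8)

Check, running the answer program on each example:
  [21, 37, 5, 41] -> [41, 5, 37, 21] -> [246, 30, 222, 126] -> [-1230, -150, -1110, -630] -> [-1230, -150, -1110, -630]
  [50, -49, -48, -45, 1, -44, 18, -14, -27, 5] -> [5, -27, -14, 18, -44, 1, -45, -48, -49, 50] -> [30, -162, -84, 108, -264, 6, -270, -288, -294, 300] -> [-150, 810, 420, -540, 1320, -30, 1350, 1440, 1470, -1500] -> [-150, -540, -30, -1500]
  [43, 42, -6] -> [-6, 42, 43] -> [-36, 252, 258] -> [180, -1260, -1290] -> [-1260, -1290]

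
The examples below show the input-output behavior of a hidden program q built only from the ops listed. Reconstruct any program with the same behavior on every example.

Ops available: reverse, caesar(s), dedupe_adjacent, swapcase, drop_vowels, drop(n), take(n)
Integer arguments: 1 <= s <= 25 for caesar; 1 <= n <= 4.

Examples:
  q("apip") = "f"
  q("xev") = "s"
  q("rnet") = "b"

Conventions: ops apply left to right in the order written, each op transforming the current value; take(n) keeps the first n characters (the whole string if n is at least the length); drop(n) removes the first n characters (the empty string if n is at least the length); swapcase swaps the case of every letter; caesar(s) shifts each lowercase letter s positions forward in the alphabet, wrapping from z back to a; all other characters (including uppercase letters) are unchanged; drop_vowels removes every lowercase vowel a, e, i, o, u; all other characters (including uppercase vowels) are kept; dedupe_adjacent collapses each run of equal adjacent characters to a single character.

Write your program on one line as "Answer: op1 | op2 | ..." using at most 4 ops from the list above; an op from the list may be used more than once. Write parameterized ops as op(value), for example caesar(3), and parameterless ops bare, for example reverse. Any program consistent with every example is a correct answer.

drop(2) | caesar(23) | take(1)

Check, running the answer program on each example:
  "apip" -> "ip" -> "fm" -> "f"
  "xev" -> "v" -> "s" -> "s"
  "rnet" -> "et" -> "bq" -> "b"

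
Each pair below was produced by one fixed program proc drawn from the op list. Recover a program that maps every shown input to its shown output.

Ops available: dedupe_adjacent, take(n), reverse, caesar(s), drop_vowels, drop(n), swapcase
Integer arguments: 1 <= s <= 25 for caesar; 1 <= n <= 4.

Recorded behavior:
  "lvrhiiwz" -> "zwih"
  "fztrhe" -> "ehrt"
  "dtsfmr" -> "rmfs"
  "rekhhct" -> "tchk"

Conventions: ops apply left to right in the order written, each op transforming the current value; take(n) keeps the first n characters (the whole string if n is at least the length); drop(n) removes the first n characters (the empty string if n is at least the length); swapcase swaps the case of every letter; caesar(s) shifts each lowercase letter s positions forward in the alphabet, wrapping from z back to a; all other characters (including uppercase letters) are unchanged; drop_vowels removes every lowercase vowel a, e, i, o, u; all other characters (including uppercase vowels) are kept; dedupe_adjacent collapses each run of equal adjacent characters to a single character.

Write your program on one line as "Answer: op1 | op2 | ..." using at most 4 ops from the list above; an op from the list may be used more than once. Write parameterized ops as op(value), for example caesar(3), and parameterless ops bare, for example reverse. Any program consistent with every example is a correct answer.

drop(2) | reverse | dedupe_adjacent | take(4)

Check, running the answer program on each example:
  "lvrhiiwz" -> "rhiiwz" -> "zwiihr" -> "zwihr" -> "zwih"
  "fztrhe" -> "trhe" -> "ehrt" -> "ehrt" -> "ehrt"
  "dtsfmr" -> "sfmr" -> "rmfs" -> "rmfs" -> "rmfs"
  "rekhhct" -> "khhct" -> "tchhk" -> "tchk" -> "tchk"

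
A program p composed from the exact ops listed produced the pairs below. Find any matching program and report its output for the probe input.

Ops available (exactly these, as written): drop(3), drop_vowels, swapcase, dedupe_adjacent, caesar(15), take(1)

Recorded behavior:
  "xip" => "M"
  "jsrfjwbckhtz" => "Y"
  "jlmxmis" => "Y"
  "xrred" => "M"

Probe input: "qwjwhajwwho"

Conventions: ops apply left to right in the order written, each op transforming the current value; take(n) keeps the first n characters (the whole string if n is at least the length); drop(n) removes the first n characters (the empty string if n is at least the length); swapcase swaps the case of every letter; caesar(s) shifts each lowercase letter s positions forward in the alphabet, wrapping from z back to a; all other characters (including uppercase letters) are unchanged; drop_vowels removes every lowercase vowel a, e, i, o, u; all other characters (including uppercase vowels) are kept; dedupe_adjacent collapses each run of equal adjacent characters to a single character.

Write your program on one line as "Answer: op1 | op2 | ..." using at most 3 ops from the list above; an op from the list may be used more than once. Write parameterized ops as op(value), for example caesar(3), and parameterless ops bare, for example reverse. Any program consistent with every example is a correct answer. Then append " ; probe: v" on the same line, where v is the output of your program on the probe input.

caesar(15) | swapcase | take(1) ; probe: "F"

Check, running the answer program on each example:
  "xip" -> "mxe" -> "MXE" -> "M"
  "jsrfjwbckhtz" -> "yhguylqrzwio" -> "YHGUYLQRZWIO" -> "Y"
  "jlmxmis" -> "yabmbxh" -> "YABMBXH" -> "Y"
  "xrred" -> "mggts" -> "MGGTS" -> "M"
  probe: "qwjwhajwwho" -> "flylwpyllwd" -> "FLYLWPYLLWD" -> "F"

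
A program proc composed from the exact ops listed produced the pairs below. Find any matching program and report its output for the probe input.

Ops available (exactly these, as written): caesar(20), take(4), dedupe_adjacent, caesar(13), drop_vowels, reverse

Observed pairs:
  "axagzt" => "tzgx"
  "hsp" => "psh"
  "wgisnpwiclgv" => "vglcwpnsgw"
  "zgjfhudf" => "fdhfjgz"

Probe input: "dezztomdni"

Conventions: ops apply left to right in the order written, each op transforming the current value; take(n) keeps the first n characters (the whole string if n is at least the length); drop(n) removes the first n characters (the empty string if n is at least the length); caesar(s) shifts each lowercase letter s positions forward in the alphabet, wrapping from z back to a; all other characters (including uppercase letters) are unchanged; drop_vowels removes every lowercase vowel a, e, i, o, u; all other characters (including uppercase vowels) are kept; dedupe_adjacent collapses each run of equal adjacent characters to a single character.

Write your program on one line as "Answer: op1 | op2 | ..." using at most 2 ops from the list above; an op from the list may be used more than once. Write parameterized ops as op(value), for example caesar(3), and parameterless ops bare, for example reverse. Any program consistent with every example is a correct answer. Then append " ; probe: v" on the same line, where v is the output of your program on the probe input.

drop_vowels | reverse ; probe: "ndmtzzd"

Check, running the answer program on each example:
  "axagzt" -> "xgzt" -> "tzgx"
  "hsp" -> "hsp" -> "psh"
  "wgisnpwiclgv" -> "wgsnpwclgv" -> "vglcwpnsgw"
  "zgjfhudf" -> "zgjfhdf" -> "fdhfjgz"
  probe: "dezztomdni" -> "dzztmdn" -> "ndmtzzd"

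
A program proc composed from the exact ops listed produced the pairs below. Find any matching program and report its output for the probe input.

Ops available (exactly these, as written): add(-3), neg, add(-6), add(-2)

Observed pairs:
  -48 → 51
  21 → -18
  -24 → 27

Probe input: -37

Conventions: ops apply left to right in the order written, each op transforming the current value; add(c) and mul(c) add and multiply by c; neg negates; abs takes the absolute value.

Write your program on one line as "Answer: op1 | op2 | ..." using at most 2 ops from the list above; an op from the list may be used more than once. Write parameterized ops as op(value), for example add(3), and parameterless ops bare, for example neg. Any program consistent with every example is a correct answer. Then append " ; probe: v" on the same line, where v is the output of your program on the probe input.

add(-3) | neg ; probe: 40

Check, running the answer program on each example:
  -48 -> -51 -> 51
  21 -> 18 -> -18
  -24 -> -27 -> 27
  probe: -37 -> -40 -> 40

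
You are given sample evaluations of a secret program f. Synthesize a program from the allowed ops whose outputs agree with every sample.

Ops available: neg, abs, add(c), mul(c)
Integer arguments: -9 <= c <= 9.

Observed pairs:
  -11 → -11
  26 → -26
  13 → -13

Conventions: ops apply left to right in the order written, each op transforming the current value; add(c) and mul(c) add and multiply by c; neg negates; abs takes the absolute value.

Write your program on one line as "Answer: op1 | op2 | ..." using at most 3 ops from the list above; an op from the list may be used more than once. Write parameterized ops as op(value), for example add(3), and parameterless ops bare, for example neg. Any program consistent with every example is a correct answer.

abs | neg

Check, running the answer program on each example:
  -11 -> 11 -> -11
  26 -> 26 -> -26
  13 -> 13 -> -13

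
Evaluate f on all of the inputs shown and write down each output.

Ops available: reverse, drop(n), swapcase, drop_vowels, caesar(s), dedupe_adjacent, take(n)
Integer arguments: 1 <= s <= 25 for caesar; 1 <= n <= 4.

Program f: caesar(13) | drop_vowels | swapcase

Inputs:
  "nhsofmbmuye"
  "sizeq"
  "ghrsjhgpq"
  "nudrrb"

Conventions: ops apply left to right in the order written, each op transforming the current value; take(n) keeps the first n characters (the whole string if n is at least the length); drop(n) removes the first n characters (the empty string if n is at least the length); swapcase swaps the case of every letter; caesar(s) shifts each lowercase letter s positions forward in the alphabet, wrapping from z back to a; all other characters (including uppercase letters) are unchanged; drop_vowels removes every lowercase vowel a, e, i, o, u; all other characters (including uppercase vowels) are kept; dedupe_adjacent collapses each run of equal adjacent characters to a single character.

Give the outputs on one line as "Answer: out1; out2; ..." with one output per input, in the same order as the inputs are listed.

"FBSZZHLR"; "FVMRD"; "TFWTCD"; "HQ"

Execution, op by op:
  "nhsofmbmuye" -> "aufbszozhlr" -> "fbszzhlr" -> "FBSZZHLR"
  "sizeq" -> "fvmrd" -> "fvmrd" -> "FVMRD"
  "ghrsjhgpq" -> "tuefwutcd" -> "tfwtcd" -> "TFWTCD"
  "nudrrb" -> "ahqeeo" -> "hq" -> "HQ"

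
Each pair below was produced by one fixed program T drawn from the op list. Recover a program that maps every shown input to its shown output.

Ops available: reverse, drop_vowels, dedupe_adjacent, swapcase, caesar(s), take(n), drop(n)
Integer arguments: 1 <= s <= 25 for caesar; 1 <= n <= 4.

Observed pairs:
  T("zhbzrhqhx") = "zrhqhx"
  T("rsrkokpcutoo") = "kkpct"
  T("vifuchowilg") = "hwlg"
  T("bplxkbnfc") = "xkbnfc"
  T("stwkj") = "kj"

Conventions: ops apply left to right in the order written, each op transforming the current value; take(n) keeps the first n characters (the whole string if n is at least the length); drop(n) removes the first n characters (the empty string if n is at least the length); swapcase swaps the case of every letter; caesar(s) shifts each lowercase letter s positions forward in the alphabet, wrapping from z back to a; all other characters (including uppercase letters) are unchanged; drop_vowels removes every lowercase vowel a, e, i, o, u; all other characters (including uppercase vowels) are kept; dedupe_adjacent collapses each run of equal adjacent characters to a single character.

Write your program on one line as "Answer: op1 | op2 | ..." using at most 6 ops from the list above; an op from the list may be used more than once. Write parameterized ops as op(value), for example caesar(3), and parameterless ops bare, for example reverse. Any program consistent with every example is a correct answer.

dedupe_adjacent | drop_vowels | swapcase | drop(3) | swapcase

Check, running the answer program on each example:
  "zhbzrhqhx" -> "zhbzrhqhx" -> "zhbzrhqhx" -> "ZHBZRHQHX" -> "ZRHQHX" -> "zrhqhx"
  "rsrkokpcutoo" -> "rsrkokpcuto" -> "rsrkkpct" -> "RSRKKPCT" -> "KKPCT" -> "kkpct"
  "vifuchowilg" -> "vifuchowilg" -> "vfchwlg" -> "VFCHWLG" -> "HWLG" -> "hwlg"
  "bplxkbnfc" -> "bplxkbnfc" -> "bplxkbnfc" -> "BPLXKBNFC" -> "XKBNFC" -> "xkbnfc"
  "stwkj" -> "stwkj" -> "stwkj" -> "STWKJ" -> "KJ" -> "kj"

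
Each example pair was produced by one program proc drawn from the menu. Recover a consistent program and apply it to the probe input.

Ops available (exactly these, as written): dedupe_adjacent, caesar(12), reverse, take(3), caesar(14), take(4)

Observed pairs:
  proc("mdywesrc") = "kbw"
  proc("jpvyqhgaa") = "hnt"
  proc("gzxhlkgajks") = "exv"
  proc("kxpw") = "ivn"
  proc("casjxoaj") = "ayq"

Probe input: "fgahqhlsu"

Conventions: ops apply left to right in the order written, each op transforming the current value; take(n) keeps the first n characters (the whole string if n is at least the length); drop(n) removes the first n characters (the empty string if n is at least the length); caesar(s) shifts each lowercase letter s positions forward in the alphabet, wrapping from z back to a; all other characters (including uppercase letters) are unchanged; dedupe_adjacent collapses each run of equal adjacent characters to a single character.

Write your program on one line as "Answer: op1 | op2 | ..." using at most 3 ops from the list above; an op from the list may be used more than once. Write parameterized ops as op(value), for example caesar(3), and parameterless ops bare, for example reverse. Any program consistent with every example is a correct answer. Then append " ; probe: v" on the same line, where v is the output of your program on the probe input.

take(3) | caesar(12) | caesar(12) ; probe: "dey"

Check, running the answer program on each example:
  "mdywesrc" -> "mdy" -> "ypk" -> "kbw"
  "jpvyqhgaa" -> "jpv" -> "vbh" -> "hnt"
  "gzxhlkgajks" -> "gzx" -> "slj" -> "exv"
  "kxpw" -> "kxp" -> "wjb" -> "ivn"
  "casjxoaj" -> "cas" -> "ome" -> "ayq"
  probe: "fgahqhlsu" -> "fga" -> "rsm" -> "dey"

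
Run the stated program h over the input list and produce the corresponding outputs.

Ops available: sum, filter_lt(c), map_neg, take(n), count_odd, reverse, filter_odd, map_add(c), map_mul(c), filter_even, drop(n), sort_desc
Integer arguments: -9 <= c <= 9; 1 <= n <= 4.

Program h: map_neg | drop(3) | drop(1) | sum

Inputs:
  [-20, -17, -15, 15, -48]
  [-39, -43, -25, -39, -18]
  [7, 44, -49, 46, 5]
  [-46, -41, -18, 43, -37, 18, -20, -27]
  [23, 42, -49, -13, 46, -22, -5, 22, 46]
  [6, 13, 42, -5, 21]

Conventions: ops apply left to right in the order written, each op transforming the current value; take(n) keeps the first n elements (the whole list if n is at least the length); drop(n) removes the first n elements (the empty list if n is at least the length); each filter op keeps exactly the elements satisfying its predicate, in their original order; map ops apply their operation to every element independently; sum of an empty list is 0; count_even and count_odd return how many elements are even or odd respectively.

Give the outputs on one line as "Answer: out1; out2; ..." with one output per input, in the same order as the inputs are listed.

Execution, op by op:
  [-20, -17, -15, 15, -48] -> [20, 17, 15, -15, 48] -> [-15, 48] -> [48] -> 48
  [-39, -43, -25, -39, -18] -> [39, 43, 25, 39, 18] -> [39, 18] -> [18] -> 18
  [7, 44, -49, 46, 5] -> [-7, -44, 49, -46, -5] -> [-46, -5] -> [-5] -> -5
  [-46, -41, -18, 43, -37, 18, -20, -27] -> [46, 41, 18, -43, 37, -18, 20, 27] -> [-43, 37, -18, 20, 27] -> [37, -18, 20, 27] -> 66
  [23, 42, -49, -13, 46, -22, -5, 22, 46] -> [-23, -42, 49, 13, -46, 22, 5, -22, -46] -> [13, -46, 22, 5, -22, -46] -> [-46, 22, 5, -22, -46] -> -87
  [6, 13, 42, -5, 21] -> [-6, -13, -42, 5, -21] -> [5, -21] -> [-21] -> -21

48; 18; -5; 66; -87; -21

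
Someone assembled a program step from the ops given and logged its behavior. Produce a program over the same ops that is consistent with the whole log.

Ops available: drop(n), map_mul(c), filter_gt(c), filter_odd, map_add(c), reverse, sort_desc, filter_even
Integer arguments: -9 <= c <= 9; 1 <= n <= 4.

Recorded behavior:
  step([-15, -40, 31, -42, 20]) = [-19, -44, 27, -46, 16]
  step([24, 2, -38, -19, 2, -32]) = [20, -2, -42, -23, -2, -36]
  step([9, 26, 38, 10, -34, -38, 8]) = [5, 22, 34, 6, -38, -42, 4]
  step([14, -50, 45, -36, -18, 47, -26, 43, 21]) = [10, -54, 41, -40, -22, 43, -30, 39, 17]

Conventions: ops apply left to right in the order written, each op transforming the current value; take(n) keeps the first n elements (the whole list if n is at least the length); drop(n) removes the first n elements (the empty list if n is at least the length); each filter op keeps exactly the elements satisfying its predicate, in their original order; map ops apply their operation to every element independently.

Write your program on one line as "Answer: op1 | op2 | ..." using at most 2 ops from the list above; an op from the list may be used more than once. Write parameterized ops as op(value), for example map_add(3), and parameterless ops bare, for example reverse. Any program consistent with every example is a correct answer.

map_add(-7) | map_add(3)

Check, running the answer program on each example:
  [-15, -40, 31, -42, 20] -> [-22, -47, 24, -49, 13] -> [-19, -44, 27, -46, 16]
  [24, 2, -38, -19, 2, -32] -> [17, -5, -45, -26, -5, -39] -> [20, -2, -42, -23, -2, -36]
  [9, 26, 38, 10, -34, -38, 8] -> [2, 19, 31, 3, -41, -45, 1] -> [5, 22, 34, 6, -38, -42, 4]
  [14, -50, 45, -36, -18, 47, -26, 43, 21] -> [7, -57, 38, -43, -25, 40, -33, 36, 14] -> [10, -54, 41, -40, -22, 43, -30, 39, 17]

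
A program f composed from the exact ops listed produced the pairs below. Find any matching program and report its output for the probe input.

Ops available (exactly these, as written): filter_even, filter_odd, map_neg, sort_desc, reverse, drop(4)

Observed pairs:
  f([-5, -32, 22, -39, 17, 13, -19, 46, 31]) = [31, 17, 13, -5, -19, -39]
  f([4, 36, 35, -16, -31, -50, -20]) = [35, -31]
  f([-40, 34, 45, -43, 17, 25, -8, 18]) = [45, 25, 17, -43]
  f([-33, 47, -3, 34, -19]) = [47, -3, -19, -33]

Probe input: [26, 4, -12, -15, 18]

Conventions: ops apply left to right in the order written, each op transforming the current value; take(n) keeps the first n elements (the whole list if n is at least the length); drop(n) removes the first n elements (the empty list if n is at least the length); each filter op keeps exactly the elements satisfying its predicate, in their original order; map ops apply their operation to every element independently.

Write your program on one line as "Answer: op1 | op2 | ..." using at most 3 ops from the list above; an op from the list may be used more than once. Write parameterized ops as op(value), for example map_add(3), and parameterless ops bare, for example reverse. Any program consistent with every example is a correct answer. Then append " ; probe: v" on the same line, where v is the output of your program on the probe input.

sort_desc | filter_odd ; probe: [-15]

Check, running the answer program on each example:
  [-5, -32, 22, -39, 17, 13, -19, 46, 31] -> [46, 31, 22, 17, 13, -5, -19, -32, -39] -> [31, 17, 13, -5, -19, -39]
  [4, 36, 35, -16, -31, -50, -20] -> [36, 35, 4, -16, -20, -31, -50] -> [35, -31]
  [-40, 34, 45, -43, 17, 25, -8, 18] -> [45, 34, 25, 18, 17, -8, -40, -43] -> [45, 25, 17, -43]
  [-33, 47, -3, 34, -19] -> [47, 34, -3, -19, -33] -> [47, -3, -19, -33]
  probe: [26, 4, -12, -15, 18] -> [26, 18, 4, -12, -15] -> [-15]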